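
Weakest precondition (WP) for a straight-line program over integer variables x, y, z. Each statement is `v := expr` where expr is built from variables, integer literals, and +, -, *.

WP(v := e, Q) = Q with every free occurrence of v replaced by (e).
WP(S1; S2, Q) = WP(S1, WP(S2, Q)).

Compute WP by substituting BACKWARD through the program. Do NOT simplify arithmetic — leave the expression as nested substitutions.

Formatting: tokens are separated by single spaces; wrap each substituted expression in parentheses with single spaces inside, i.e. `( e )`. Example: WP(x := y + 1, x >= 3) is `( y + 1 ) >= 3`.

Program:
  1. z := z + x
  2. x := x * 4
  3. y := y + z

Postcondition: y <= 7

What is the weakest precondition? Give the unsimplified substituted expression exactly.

post: y <= 7
stmt 3: y := y + z  -- replace 1 occurrence(s) of y with (y + z)
  => ( y + z ) <= 7
stmt 2: x := x * 4  -- replace 0 occurrence(s) of x with (x * 4)
  => ( y + z ) <= 7
stmt 1: z := z + x  -- replace 1 occurrence(s) of z with (z + x)
  => ( y + ( z + x ) ) <= 7

Answer: ( y + ( z + x ) ) <= 7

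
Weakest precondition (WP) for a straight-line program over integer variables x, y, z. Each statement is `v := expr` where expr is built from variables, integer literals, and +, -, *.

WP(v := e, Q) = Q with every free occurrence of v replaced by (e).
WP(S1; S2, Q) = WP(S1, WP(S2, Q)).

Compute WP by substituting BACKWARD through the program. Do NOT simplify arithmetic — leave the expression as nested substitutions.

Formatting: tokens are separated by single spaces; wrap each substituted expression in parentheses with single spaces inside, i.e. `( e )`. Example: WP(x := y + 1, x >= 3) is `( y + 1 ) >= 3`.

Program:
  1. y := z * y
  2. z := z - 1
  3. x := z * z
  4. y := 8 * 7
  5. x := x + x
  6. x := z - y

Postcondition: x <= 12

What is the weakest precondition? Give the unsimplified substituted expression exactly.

post: x <= 12
stmt 6: x := z - y  -- replace 1 occurrence(s) of x with (z - y)
  => ( z - y ) <= 12
stmt 5: x := x + x  -- replace 0 occurrence(s) of x with (x + x)
  => ( z - y ) <= 12
stmt 4: y := 8 * 7  -- replace 1 occurrence(s) of y with (8 * 7)
  => ( z - ( 8 * 7 ) ) <= 12
stmt 3: x := z * z  -- replace 0 occurrence(s) of x with (z * z)
  => ( z - ( 8 * 7 ) ) <= 12
stmt 2: z := z - 1  -- replace 1 occurrence(s) of z with (z - 1)
  => ( ( z - 1 ) - ( 8 * 7 ) ) <= 12
stmt 1: y := z * y  -- replace 0 occurrence(s) of y with (z * y)
  => ( ( z - 1 ) - ( 8 * 7 ) ) <= 12

Answer: ( ( z - 1 ) - ( 8 * 7 ) ) <= 12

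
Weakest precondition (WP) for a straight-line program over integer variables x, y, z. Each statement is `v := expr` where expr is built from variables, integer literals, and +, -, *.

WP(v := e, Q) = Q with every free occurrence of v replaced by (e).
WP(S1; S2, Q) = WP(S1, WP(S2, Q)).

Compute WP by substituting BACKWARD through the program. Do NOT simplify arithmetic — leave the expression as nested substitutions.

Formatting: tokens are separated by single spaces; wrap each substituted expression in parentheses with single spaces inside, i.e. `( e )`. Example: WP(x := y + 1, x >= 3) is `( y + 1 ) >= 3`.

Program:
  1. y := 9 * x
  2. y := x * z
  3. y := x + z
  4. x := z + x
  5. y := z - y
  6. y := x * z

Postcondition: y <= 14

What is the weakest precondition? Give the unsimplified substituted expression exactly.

Answer: ( ( z + x ) * z ) <= 14

Derivation:
post: y <= 14
stmt 6: y := x * z  -- replace 1 occurrence(s) of y with (x * z)
  => ( x * z ) <= 14
stmt 5: y := z - y  -- replace 0 occurrence(s) of y with (z - y)
  => ( x * z ) <= 14
stmt 4: x := z + x  -- replace 1 occurrence(s) of x with (z + x)
  => ( ( z + x ) * z ) <= 14
stmt 3: y := x + z  -- replace 0 occurrence(s) of y with (x + z)
  => ( ( z + x ) * z ) <= 14
stmt 2: y := x * z  -- replace 0 occurrence(s) of y with (x * z)
  => ( ( z + x ) * z ) <= 14
stmt 1: y := 9 * x  -- replace 0 occurrence(s) of y with (9 * x)
  => ( ( z + x ) * z ) <= 14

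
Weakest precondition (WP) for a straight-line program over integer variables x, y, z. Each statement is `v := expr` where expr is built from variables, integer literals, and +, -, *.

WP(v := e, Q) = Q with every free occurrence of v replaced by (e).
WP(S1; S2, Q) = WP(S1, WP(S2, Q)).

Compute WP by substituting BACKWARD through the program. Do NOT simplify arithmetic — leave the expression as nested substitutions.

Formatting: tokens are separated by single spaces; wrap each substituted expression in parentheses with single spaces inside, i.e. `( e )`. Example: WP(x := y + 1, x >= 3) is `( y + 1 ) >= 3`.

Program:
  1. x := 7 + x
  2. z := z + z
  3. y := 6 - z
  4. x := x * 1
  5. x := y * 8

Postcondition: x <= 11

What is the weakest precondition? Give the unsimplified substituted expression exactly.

Answer: ( ( 6 - ( z + z ) ) * 8 ) <= 11

Derivation:
post: x <= 11
stmt 5: x := y * 8  -- replace 1 occurrence(s) of x with (y * 8)
  => ( y * 8 ) <= 11
stmt 4: x := x * 1  -- replace 0 occurrence(s) of x with (x * 1)
  => ( y * 8 ) <= 11
stmt 3: y := 6 - z  -- replace 1 occurrence(s) of y with (6 - z)
  => ( ( 6 - z ) * 8 ) <= 11
stmt 2: z := z + z  -- replace 1 occurrence(s) of z with (z + z)
  => ( ( 6 - ( z + z ) ) * 8 ) <= 11
stmt 1: x := 7 + x  -- replace 0 occurrence(s) of x with (7 + x)
  => ( ( 6 - ( z + z ) ) * 8 ) <= 11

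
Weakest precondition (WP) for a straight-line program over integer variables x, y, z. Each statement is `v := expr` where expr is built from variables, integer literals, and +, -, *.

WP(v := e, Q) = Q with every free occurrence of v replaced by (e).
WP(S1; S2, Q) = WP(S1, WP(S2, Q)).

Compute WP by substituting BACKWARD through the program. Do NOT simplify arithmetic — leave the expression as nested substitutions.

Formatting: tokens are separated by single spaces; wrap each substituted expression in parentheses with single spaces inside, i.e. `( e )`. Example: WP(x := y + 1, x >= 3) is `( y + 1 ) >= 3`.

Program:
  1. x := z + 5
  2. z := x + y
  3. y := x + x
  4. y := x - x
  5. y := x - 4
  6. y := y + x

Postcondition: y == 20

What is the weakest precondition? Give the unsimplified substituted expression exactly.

Answer: ( ( ( z + 5 ) - 4 ) + ( z + 5 ) ) == 20

Derivation:
post: y == 20
stmt 6: y := y + x  -- replace 1 occurrence(s) of y with (y + x)
  => ( y + x ) == 20
stmt 5: y := x - 4  -- replace 1 occurrence(s) of y with (x - 4)
  => ( ( x - 4 ) + x ) == 20
stmt 4: y := x - x  -- replace 0 occurrence(s) of y with (x - x)
  => ( ( x - 4 ) + x ) == 20
stmt 3: y := x + x  -- replace 0 occurrence(s) of y with (x + x)
  => ( ( x - 4 ) + x ) == 20
stmt 2: z := x + y  -- replace 0 occurrence(s) of z with (x + y)
  => ( ( x - 4 ) + x ) == 20
stmt 1: x := z + 5  -- replace 2 occurrence(s) of x with (z + 5)
  => ( ( ( z + 5 ) - 4 ) + ( z + 5 ) ) == 20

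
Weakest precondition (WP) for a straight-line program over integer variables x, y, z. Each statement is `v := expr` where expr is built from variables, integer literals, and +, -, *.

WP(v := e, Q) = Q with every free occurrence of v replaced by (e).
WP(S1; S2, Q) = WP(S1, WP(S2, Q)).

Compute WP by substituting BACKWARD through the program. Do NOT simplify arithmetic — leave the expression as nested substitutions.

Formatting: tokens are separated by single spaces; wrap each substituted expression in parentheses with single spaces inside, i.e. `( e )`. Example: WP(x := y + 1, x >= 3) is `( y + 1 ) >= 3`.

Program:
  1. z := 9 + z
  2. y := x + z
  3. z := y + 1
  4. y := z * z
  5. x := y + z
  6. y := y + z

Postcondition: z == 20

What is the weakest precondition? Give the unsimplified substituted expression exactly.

Answer: ( ( x + ( 9 + z ) ) + 1 ) == 20

Derivation:
post: z == 20
stmt 6: y := y + z  -- replace 0 occurrence(s) of y with (y + z)
  => z == 20
stmt 5: x := y + z  -- replace 0 occurrence(s) of x with (y + z)
  => z == 20
stmt 4: y := z * z  -- replace 0 occurrence(s) of y with (z * z)
  => z == 20
stmt 3: z := y + 1  -- replace 1 occurrence(s) of z with (y + 1)
  => ( y + 1 ) == 20
stmt 2: y := x + z  -- replace 1 occurrence(s) of y with (x + z)
  => ( ( x + z ) + 1 ) == 20
stmt 1: z := 9 + z  -- replace 1 occurrence(s) of z with (9 + z)
  => ( ( x + ( 9 + z ) ) + 1 ) == 20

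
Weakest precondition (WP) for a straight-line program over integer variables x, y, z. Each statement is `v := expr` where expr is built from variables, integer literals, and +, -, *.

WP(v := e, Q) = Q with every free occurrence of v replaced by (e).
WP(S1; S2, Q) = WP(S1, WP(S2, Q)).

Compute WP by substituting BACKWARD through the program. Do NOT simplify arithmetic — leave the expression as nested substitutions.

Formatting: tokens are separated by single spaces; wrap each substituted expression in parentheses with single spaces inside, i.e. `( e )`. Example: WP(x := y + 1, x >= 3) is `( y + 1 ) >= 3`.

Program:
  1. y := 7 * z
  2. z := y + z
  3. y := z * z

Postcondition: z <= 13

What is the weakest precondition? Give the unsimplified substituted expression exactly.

Answer: ( ( 7 * z ) + z ) <= 13

Derivation:
post: z <= 13
stmt 3: y := z * z  -- replace 0 occurrence(s) of y with (z * z)
  => z <= 13
stmt 2: z := y + z  -- replace 1 occurrence(s) of z with (y + z)
  => ( y + z ) <= 13
stmt 1: y := 7 * z  -- replace 1 occurrence(s) of y with (7 * z)
  => ( ( 7 * z ) + z ) <= 13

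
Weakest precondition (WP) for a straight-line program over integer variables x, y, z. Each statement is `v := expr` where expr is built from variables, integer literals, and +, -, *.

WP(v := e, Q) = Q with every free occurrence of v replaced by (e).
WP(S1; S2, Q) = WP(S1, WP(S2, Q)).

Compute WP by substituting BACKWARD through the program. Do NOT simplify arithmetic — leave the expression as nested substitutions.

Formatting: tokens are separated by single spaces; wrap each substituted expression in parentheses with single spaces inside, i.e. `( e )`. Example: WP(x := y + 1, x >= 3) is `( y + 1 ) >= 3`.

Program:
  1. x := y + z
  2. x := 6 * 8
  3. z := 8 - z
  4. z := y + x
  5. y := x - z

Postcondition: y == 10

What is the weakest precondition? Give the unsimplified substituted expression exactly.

Answer: ( ( 6 * 8 ) - ( y + ( 6 * 8 ) ) ) == 10

Derivation:
post: y == 10
stmt 5: y := x - z  -- replace 1 occurrence(s) of y with (x - z)
  => ( x - z ) == 10
stmt 4: z := y + x  -- replace 1 occurrence(s) of z with (y + x)
  => ( x - ( y + x ) ) == 10
stmt 3: z := 8 - z  -- replace 0 occurrence(s) of z with (8 - z)
  => ( x - ( y + x ) ) == 10
stmt 2: x := 6 * 8  -- replace 2 occurrence(s) of x with (6 * 8)
  => ( ( 6 * 8 ) - ( y + ( 6 * 8 ) ) ) == 10
stmt 1: x := y + z  -- replace 0 occurrence(s) of x with (y + z)
  => ( ( 6 * 8 ) - ( y + ( 6 * 8 ) ) ) == 10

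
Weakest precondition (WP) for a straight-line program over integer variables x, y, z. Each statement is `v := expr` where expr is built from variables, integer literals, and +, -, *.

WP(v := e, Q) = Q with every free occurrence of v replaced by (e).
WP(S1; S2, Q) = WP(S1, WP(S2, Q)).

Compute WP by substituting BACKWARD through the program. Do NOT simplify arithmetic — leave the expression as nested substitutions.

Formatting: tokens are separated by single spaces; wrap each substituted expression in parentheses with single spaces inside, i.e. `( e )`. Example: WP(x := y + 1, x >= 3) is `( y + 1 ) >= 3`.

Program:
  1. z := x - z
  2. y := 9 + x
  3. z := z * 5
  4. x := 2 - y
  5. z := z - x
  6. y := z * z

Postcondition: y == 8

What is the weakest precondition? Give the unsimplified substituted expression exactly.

post: y == 8
stmt 6: y := z * z  -- replace 1 occurrence(s) of y with (z * z)
  => ( z * z ) == 8
stmt 5: z := z - x  -- replace 2 occurrence(s) of z with (z - x)
  => ( ( z - x ) * ( z - x ) ) == 8
stmt 4: x := 2 - y  -- replace 2 occurrence(s) of x with (2 - y)
  => ( ( z - ( 2 - y ) ) * ( z - ( 2 - y ) ) ) == 8
stmt 3: z := z * 5  -- replace 2 occurrence(s) of z with (z * 5)
  => ( ( ( z * 5 ) - ( 2 - y ) ) * ( ( z * 5 ) - ( 2 - y ) ) ) == 8
stmt 2: y := 9 + x  -- replace 2 occurrence(s) of y with (9 + x)
  => ( ( ( z * 5 ) - ( 2 - ( 9 + x ) ) ) * ( ( z * 5 ) - ( 2 - ( 9 + x ) ) ) ) == 8
stmt 1: z := x - z  -- replace 2 occurrence(s) of z with (x - z)
  => ( ( ( ( x - z ) * 5 ) - ( 2 - ( 9 + x ) ) ) * ( ( ( x - z ) * 5 ) - ( 2 - ( 9 + x ) ) ) ) == 8

Answer: ( ( ( ( x - z ) * 5 ) - ( 2 - ( 9 + x ) ) ) * ( ( ( x - z ) * 5 ) - ( 2 - ( 9 + x ) ) ) ) == 8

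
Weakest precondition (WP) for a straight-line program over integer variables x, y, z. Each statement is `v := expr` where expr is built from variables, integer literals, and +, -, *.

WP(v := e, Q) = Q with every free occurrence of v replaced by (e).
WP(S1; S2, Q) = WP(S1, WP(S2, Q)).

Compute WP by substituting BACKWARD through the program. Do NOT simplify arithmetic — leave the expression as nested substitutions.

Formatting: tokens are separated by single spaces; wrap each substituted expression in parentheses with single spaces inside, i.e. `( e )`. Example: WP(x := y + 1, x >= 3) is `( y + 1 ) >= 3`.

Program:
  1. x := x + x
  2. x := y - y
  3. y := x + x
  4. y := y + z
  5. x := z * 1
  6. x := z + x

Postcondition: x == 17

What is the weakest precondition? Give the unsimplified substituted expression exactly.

post: x == 17
stmt 6: x := z + x  -- replace 1 occurrence(s) of x with (z + x)
  => ( z + x ) == 17
stmt 5: x := z * 1  -- replace 1 occurrence(s) of x with (z * 1)
  => ( z + ( z * 1 ) ) == 17
stmt 4: y := y + z  -- replace 0 occurrence(s) of y with (y + z)
  => ( z + ( z * 1 ) ) == 17
stmt 3: y := x + x  -- replace 0 occurrence(s) of y with (x + x)
  => ( z + ( z * 1 ) ) == 17
stmt 2: x := y - y  -- replace 0 occurrence(s) of x with (y - y)
  => ( z + ( z * 1 ) ) == 17
stmt 1: x := x + x  -- replace 0 occurrence(s) of x with (x + x)
  => ( z + ( z * 1 ) ) == 17

Answer: ( z + ( z * 1 ) ) == 17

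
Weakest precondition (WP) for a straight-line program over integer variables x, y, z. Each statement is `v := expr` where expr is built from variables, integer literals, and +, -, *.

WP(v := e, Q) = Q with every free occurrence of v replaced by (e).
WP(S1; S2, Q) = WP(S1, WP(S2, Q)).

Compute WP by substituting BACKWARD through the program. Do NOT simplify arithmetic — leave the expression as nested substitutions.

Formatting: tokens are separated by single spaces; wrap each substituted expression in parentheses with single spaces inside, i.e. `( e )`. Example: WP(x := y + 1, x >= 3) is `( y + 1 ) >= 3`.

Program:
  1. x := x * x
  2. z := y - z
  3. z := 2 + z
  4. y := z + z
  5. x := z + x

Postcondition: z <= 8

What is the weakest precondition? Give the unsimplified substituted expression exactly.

post: z <= 8
stmt 5: x := z + x  -- replace 0 occurrence(s) of x with (z + x)
  => z <= 8
stmt 4: y := z + z  -- replace 0 occurrence(s) of y with (z + z)
  => z <= 8
stmt 3: z := 2 + z  -- replace 1 occurrence(s) of z with (2 + z)
  => ( 2 + z ) <= 8
stmt 2: z := y - z  -- replace 1 occurrence(s) of z with (y - z)
  => ( 2 + ( y - z ) ) <= 8
stmt 1: x := x * x  -- replace 0 occurrence(s) of x with (x * x)
  => ( 2 + ( y - z ) ) <= 8

Answer: ( 2 + ( y - z ) ) <= 8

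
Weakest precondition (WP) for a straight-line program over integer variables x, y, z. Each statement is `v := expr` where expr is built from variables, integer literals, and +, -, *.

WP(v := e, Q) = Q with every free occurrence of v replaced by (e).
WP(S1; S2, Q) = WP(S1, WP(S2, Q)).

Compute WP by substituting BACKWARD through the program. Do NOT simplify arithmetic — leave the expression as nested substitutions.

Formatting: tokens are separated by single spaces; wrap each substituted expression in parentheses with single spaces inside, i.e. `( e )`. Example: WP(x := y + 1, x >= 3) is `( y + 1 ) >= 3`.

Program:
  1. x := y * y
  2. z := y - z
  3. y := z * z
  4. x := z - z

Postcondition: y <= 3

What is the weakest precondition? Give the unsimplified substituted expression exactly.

post: y <= 3
stmt 4: x := z - z  -- replace 0 occurrence(s) of x with (z - z)
  => y <= 3
stmt 3: y := z * z  -- replace 1 occurrence(s) of y with (z * z)
  => ( z * z ) <= 3
stmt 2: z := y - z  -- replace 2 occurrence(s) of z with (y - z)
  => ( ( y - z ) * ( y - z ) ) <= 3
stmt 1: x := y * y  -- replace 0 occurrence(s) of x with (y * y)
  => ( ( y - z ) * ( y - z ) ) <= 3

Answer: ( ( y - z ) * ( y - z ) ) <= 3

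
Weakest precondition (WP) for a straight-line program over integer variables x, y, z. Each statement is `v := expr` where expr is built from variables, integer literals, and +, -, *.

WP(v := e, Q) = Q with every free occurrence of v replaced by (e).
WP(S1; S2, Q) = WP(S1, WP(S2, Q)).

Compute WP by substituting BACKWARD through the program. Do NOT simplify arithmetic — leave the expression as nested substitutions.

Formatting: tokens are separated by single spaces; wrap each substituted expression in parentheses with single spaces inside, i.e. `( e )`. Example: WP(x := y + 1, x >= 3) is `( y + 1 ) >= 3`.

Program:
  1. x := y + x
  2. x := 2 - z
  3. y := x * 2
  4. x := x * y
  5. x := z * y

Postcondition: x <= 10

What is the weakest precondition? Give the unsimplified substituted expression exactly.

post: x <= 10
stmt 5: x := z * y  -- replace 1 occurrence(s) of x with (z * y)
  => ( z * y ) <= 10
stmt 4: x := x * y  -- replace 0 occurrence(s) of x with (x * y)
  => ( z * y ) <= 10
stmt 3: y := x * 2  -- replace 1 occurrence(s) of y with (x * 2)
  => ( z * ( x * 2 ) ) <= 10
stmt 2: x := 2 - z  -- replace 1 occurrence(s) of x with (2 - z)
  => ( z * ( ( 2 - z ) * 2 ) ) <= 10
stmt 1: x := y + x  -- replace 0 occurrence(s) of x with (y + x)
  => ( z * ( ( 2 - z ) * 2 ) ) <= 10

Answer: ( z * ( ( 2 - z ) * 2 ) ) <= 10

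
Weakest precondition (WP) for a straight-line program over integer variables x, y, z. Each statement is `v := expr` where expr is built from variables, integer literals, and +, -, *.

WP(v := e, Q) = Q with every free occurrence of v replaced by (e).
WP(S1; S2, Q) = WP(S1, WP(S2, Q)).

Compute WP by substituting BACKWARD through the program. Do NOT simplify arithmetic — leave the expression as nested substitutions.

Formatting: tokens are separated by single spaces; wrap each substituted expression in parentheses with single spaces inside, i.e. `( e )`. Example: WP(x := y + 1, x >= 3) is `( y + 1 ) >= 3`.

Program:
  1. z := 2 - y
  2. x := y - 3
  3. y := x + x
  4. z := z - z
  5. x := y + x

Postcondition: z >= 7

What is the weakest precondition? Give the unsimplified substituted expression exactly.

Answer: ( ( 2 - y ) - ( 2 - y ) ) >= 7

Derivation:
post: z >= 7
stmt 5: x := y + x  -- replace 0 occurrence(s) of x with (y + x)
  => z >= 7
stmt 4: z := z - z  -- replace 1 occurrence(s) of z with (z - z)
  => ( z - z ) >= 7
stmt 3: y := x + x  -- replace 0 occurrence(s) of y with (x + x)
  => ( z - z ) >= 7
stmt 2: x := y - 3  -- replace 0 occurrence(s) of x with (y - 3)
  => ( z - z ) >= 7
stmt 1: z := 2 - y  -- replace 2 occurrence(s) of z with (2 - y)
  => ( ( 2 - y ) - ( 2 - y ) ) >= 7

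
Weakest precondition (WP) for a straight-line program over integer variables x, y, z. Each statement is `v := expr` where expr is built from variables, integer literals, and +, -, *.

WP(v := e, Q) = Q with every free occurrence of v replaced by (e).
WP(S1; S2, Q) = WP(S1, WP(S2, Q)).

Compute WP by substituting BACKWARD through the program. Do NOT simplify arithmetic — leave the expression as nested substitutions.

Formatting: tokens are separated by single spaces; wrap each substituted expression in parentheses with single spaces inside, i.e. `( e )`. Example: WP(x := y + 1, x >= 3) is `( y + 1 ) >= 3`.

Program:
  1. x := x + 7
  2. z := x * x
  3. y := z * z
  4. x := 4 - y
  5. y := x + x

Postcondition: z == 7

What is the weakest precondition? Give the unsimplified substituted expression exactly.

post: z == 7
stmt 5: y := x + x  -- replace 0 occurrence(s) of y with (x + x)
  => z == 7
stmt 4: x := 4 - y  -- replace 0 occurrence(s) of x with (4 - y)
  => z == 7
stmt 3: y := z * z  -- replace 0 occurrence(s) of y with (z * z)
  => z == 7
stmt 2: z := x * x  -- replace 1 occurrence(s) of z with (x * x)
  => ( x * x ) == 7
stmt 1: x := x + 7  -- replace 2 occurrence(s) of x with (x + 7)
  => ( ( x + 7 ) * ( x + 7 ) ) == 7

Answer: ( ( x + 7 ) * ( x + 7 ) ) == 7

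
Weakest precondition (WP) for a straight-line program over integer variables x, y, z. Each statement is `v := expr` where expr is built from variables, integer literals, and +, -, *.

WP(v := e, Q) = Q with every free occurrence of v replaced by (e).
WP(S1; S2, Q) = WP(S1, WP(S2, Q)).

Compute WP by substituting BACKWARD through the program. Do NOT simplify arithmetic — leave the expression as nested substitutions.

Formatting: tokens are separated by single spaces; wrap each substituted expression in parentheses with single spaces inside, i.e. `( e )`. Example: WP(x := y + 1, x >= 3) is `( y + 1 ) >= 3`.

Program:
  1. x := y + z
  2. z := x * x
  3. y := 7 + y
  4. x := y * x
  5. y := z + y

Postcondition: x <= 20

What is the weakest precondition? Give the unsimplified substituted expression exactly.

post: x <= 20
stmt 5: y := z + y  -- replace 0 occurrence(s) of y with (z + y)
  => x <= 20
stmt 4: x := y * x  -- replace 1 occurrence(s) of x with (y * x)
  => ( y * x ) <= 20
stmt 3: y := 7 + y  -- replace 1 occurrence(s) of y with (7 + y)
  => ( ( 7 + y ) * x ) <= 20
stmt 2: z := x * x  -- replace 0 occurrence(s) of z with (x * x)
  => ( ( 7 + y ) * x ) <= 20
stmt 1: x := y + z  -- replace 1 occurrence(s) of x with (y + z)
  => ( ( 7 + y ) * ( y + z ) ) <= 20

Answer: ( ( 7 + y ) * ( y + z ) ) <= 20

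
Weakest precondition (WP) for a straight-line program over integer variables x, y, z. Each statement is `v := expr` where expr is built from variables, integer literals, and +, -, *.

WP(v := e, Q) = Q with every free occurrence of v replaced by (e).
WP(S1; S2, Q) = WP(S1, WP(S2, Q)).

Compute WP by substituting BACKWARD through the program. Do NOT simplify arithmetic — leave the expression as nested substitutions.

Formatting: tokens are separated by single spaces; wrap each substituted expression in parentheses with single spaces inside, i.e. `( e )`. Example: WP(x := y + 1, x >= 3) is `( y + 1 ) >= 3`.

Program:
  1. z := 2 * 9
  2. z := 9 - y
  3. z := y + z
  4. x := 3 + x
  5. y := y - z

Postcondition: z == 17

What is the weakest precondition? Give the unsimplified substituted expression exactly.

Answer: ( y + ( 9 - y ) ) == 17

Derivation:
post: z == 17
stmt 5: y := y - z  -- replace 0 occurrence(s) of y with (y - z)
  => z == 17
stmt 4: x := 3 + x  -- replace 0 occurrence(s) of x with (3 + x)
  => z == 17
stmt 3: z := y + z  -- replace 1 occurrence(s) of z with (y + z)
  => ( y + z ) == 17
stmt 2: z := 9 - y  -- replace 1 occurrence(s) of z with (9 - y)
  => ( y + ( 9 - y ) ) == 17
stmt 1: z := 2 * 9  -- replace 0 occurrence(s) of z with (2 * 9)
  => ( y + ( 9 - y ) ) == 17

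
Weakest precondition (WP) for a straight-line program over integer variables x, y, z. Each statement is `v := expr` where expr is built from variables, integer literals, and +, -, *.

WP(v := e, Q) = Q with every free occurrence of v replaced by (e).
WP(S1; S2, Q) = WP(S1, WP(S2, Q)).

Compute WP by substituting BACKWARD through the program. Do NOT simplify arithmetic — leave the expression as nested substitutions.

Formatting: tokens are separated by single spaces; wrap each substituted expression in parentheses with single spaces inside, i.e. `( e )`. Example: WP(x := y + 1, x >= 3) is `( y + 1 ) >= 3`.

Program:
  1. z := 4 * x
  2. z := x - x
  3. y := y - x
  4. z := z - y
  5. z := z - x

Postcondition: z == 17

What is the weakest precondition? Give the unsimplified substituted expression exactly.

post: z == 17
stmt 5: z := z - x  -- replace 1 occurrence(s) of z with (z - x)
  => ( z - x ) == 17
stmt 4: z := z - y  -- replace 1 occurrence(s) of z with (z - y)
  => ( ( z - y ) - x ) == 17
stmt 3: y := y - x  -- replace 1 occurrence(s) of y with (y - x)
  => ( ( z - ( y - x ) ) - x ) == 17
stmt 2: z := x - x  -- replace 1 occurrence(s) of z with (x - x)
  => ( ( ( x - x ) - ( y - x ) ) - x ) == 17
stmt 1: z := 4 * x  -- replace 0 occurrence(s) of z with (4 * x)
  => ( ( ( x - x ) - ( y - x ) ) - x ) == 17

Answer: ( ( ( x - x ) - ( y - x ) ) - x ) == 17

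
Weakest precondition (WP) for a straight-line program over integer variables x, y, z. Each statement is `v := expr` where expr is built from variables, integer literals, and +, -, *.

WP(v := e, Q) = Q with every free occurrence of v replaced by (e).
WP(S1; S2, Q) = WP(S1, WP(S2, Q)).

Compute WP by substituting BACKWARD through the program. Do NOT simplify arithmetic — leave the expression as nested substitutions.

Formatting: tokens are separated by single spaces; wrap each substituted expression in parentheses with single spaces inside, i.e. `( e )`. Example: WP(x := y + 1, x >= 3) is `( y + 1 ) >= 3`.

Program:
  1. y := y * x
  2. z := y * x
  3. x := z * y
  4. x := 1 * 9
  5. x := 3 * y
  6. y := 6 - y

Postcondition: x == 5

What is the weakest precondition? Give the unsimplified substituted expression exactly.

Answer: ( 3 * ( y * x ) ) == 5

Derivation:
post: x == 5
stmt 6: y := 6 - y  -- replace 0 occurrence(s) of y with (6 - y)
  => x == 5
stmt 5: x := 3 * y  -- replace 1 occurrence(s) of x with (3 * y)
  => ( 3 * y ) == 5
stmt 4: x := 1 * 9  -- replace 0 occurrence(s) of x with (1 * 9)
  => ( 3 * y ) == 5
stmt 3: x := z * y  -- replace 0 occurrence(s) of x with (z * y)
  => ( 3 * y ) == 5
stmt 2: z := y * x  -- replace 0 occurrence(s) of z with (y * x)
  => ( 3 * y ) == 5
stmt 1: y := y * x  -- replace 1 occurrence(s) of y with (y * x)
  => ( 3 * ( y * x ) ) == 5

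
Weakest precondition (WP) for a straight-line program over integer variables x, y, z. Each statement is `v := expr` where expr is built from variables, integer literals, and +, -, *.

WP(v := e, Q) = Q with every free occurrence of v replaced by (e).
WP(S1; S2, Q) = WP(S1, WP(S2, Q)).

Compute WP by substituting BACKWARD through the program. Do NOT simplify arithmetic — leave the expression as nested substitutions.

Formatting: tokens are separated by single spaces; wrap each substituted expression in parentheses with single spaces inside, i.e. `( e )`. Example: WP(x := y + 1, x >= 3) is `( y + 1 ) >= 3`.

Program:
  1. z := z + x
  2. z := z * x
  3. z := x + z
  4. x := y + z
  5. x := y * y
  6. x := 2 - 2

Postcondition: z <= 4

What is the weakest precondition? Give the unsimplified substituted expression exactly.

Answer: ( x + ( ( z + x ) * x ) ) <= 4

Derivation:
post: z <= 4
stmt 6: x := 2 - 2  -- replace 0 occurrence(s) of x with (2 - 2)
  => z <= 4
stmt 5: x := y * y  -- replace 0 occurrence(s) of x with (y * y)
  => z <= 4
stmt 4: x := y + z  -- replace 0 occurrence(s) of x with (y + z)
  => z <= 4
stmt 3: z := x + z  -- replace 1 occurrence(s) of z with (x + z)
  => ( x + z ) <= 4
stmt 2: z := z * x  -- replace 1 occurrence(s) of z with (z * x)
  => ( x + ( z * x ) ) <= 4
stmt 1: z := z + x  -- replace 1 occurrence(s) of z with (z + x)
  => ( x + ( ( z + x ) * x ) ) <= 4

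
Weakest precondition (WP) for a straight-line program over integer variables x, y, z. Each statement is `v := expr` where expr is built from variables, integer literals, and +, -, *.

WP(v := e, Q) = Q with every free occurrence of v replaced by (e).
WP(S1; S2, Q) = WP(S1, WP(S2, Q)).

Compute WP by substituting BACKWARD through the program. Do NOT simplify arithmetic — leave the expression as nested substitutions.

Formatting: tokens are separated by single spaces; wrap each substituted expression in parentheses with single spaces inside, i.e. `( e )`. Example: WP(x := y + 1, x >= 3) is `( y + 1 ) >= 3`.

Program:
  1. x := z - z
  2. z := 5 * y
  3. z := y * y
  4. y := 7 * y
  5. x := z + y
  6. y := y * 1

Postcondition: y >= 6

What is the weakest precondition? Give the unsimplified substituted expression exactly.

Answer: ( ( 7 * y ) * 1 ) >= 6

Derivation:
post: y >= 6
stmt 6: y := y * 1  -- replace 1 occurrence(s) of y with (y * 1)
  => ( y * 1 ) >= 6
stmt 5: x := z + y  -- replace 0 occurrence(s) of x with (z + y)
  => ( y * 1 ) >= 6
stmt 4: y := 7 * y  -- replace 1 occurrence(s) of y with (7 * y)
  => ( ( 7 * y ) * 1 ) >= 6
stmt 3: z := y * y  -- replace 0 occurrence(s) of z with (y * y)
  => ( ( 7 * y ) * 1 ) >= 6
stmt 2: z := 5 * y  -- replace 0 occurrence(s) of z with (5 * y)
  => ( ( 7 * y ) * 1 ) >= 6
stmt 1: x := z - z  -- replace 0 occurrence(s) of x with (z - z)
  => ( ( 7 * y ) * 1 ) >= 6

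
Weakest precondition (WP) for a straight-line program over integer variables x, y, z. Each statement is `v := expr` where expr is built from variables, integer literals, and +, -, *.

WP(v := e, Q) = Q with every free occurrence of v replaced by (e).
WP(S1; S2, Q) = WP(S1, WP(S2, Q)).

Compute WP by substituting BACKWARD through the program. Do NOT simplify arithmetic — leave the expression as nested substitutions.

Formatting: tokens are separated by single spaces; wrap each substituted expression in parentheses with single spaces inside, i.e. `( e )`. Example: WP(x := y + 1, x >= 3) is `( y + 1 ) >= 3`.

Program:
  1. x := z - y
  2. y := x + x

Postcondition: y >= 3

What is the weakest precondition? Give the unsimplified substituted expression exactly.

Answer: ( ( z - y ) + ( z - y ) ) >= 3

Derivation:
post: y >= 3
stmt 2: y := x + x  -- replace 1 occurrence(s) of y with (x + x)
  => ( x + x ) >= 3
stmt 1: x := z - y  -- replace 2 occurrence(s) of x with (z - y)
  => ( ( z - y ) + ( z - y ) ) >= 3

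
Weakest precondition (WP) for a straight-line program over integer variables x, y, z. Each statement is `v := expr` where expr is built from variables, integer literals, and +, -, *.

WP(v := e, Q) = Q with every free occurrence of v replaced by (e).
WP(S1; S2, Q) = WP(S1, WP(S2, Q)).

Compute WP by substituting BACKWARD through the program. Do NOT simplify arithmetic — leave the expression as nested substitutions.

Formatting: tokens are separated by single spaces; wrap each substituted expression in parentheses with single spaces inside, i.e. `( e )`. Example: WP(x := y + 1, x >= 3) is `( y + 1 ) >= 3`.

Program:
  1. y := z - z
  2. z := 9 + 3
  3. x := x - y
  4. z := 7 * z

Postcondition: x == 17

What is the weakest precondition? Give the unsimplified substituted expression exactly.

post: x == 17
stmt 4: z := 7 * z  -- replace 0 occurrence(s) of z with (7 * z)
  => x == 17
stmt 3: x := x - y  -- replace 1 occurrence(s) of x with (x - y)
  => ( x - y ) == 17
stmt 2: z := 9 + 3  -- replace 0 occurrence(s) of z with (9 + 3)
  => ( x - y ) == 17
stmt 1: y := z - z  -- replace 1 occurrence(s) of y with (z - z)
  => ( x - ( z - z ) ) == 17

Answer: ( x - ( z - z ) ) == 17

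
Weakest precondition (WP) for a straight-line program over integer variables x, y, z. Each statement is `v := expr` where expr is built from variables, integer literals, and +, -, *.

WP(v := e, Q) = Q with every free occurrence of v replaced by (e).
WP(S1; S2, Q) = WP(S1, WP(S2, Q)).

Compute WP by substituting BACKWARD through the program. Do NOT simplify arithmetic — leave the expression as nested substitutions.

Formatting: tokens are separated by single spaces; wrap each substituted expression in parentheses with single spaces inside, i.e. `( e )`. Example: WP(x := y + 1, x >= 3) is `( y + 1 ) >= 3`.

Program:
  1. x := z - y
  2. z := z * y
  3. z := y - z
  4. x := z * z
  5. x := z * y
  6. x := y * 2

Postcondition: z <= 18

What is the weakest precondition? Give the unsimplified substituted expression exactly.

Answer: ( y - ( z * y ) ) <= 18

Derivation:
post: z <= 18
stmt 6: x := y * 2  -- replace 0 occurrence(s) of x with (y * 2)
  => z <= 18
stmt 5: x := z * y  -- replace 0 occurrence(s) of x with (z * y)
  => z <= 18
stmt 4: x := z * z  -- replace 0 occurrence(s) of x with (z * z)
  => z <= 18
stmt 3: z := y - z  -- replace 1 occurrence(s) of z with (y - z)
  => ( y - z ) <= 18
stmt 2: z := z * y  -- replace 1 occurrence(s) of z with (z * y)
  => ( y - ( z * y ) ) <= 18
stmt 1: x := z - y  -- replace 0 occurrence(s) of x with (z - y)
  => ( y - ( z * y ) ) <= 18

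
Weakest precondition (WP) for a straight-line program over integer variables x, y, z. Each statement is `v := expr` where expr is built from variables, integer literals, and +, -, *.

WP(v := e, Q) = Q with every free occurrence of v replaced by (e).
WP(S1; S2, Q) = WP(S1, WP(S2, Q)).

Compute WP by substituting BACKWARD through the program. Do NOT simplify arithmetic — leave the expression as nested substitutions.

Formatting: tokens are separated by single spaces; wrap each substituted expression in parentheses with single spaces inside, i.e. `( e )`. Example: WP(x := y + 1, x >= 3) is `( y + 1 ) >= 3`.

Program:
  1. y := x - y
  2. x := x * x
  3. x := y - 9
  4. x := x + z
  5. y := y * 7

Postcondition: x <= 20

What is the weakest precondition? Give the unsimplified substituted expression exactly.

Answer: ( ( ( x - y ) - 9 ) + z ) <= 20

Derivation:
post: x <= 20
stmt 5: y := y * 7  -- replace 0 occurrence(s) of y with (y * 7)
  => x <= 20
stmt 4: x := x + z  -- replace 1 occurrence(s) of x with (x + z)
  => ( x + z ) <= 20
stmt 3: x := y - 9  -- replace 1 occurrence(s) of x with (y - 9)
  => ( ( y - 9 ) + z ) <= 20
stmt 2: x := x * x  -- replace 0 occurrence(s) of x with (x * x)
  => ( ( y - 9 ) + z ) <= 20
stmt 1: y := x - y  -- replace 1 occurrence(s) of y with (x - y)
  => ( ( ( x - y ) - 9 ) + z ) <= 20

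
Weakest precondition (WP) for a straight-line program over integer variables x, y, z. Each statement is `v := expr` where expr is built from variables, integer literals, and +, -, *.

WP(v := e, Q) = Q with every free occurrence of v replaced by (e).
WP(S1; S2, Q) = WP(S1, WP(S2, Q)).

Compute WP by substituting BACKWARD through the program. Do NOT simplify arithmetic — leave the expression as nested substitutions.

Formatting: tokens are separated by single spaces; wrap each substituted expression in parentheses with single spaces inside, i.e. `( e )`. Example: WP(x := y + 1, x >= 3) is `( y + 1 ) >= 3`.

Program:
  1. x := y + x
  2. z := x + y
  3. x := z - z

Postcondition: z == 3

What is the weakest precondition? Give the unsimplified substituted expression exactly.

Answer: ( ( y + x ) + y ) == 3

Derivation:
post: z == 3
stmt 3: x := z - z  -- replace 0 occurrence(s) of x with (z - z)
  => z == 3
stmt 2: z := x + y  -- replace 1 occurrence(s) of z with (x + y)
  => ( x + y ) == 3
stmt 1: x := y + x  -- replace 1 occurrence(s) of x with (y + x)
  => ( ( y + x ) + y ) == 3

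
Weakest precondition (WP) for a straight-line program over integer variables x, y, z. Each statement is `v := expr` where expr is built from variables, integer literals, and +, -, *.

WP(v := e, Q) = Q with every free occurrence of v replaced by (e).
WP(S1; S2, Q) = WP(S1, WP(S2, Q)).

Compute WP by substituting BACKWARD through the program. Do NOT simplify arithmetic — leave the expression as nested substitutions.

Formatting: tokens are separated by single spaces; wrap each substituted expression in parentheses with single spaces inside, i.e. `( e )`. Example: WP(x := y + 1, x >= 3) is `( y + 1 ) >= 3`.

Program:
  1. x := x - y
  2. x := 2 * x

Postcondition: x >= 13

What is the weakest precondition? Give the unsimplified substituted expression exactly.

Answer: ( 2 * ( x - y ) ) >= 13

Derivation:
post: x >= 13
stmt 2: x := 2 * x  -- replace 1 occurrence(s) of x with (2 * x)
  => ( 2 * x ) >= 13
stmt 1: x := x - y  -- replace 1 occurrence(s) of x with (x - y)
  => ( 2 * ( x - y ) ) >= 13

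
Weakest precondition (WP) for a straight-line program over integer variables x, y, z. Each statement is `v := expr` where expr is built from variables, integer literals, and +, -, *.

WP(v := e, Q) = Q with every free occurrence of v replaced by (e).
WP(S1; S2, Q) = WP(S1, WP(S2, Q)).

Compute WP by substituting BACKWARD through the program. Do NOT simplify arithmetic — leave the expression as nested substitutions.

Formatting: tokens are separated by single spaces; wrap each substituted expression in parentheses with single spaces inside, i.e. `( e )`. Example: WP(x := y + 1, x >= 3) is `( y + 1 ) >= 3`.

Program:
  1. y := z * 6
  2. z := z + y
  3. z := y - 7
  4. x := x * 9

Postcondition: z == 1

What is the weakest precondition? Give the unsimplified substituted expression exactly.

post: z == 1
stmt 4: x := x * 9  -- replace 0 occurrence(s) of x with (x * 9)
  => z == 1
stmt 3: z := y - 7  -- replace 1 occurrence(s) of z with (y - 7)
  => ( y - 7 ) == 1
stmt 2: z := z + y  -- replace 0 occurrence(s) of z with (z + y)
  => ( y - 7 ) == 1
stmt 1: y := z * 6  -- replace 1 occurrence(s) of y with (z * 6)
  => ( ( z * 6 ) - 7 ) == 1

Answer: ( ( z * 6 ) - 7 ) == 1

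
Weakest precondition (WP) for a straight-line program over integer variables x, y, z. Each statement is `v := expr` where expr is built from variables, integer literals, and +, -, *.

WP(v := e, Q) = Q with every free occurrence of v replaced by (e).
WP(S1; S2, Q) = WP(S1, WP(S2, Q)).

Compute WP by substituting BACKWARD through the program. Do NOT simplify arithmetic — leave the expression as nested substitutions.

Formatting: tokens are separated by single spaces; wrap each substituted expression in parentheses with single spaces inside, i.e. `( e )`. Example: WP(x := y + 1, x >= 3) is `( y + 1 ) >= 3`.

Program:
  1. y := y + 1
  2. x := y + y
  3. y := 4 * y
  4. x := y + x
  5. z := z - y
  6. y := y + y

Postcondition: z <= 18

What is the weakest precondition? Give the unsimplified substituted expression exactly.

post: z <= 18
stmt 6: y := y + y  -- replace 0 occurrence(s) of y with (y + y)
  => z <= 18
stmt 5: z := z - y  -- replace 1 occurrence(s) of z with (z - y)
  => ( z - y ) <= 18
stmt 4: x := y + x  -- replace 0 occurrence(s) of x with (y + x)
  => ( z - y ) <= 18
stmt 3: y := 4 * y  -- replace 1 occurrence(s) of y with (4 * y)
  => ( z - ( 4 * y ) ) <= 18
stmt 2: x := y + y  -- replace 0 occurrence(s) of x with (y + y)
  => ( z - ( 4 * y ) ) <= 18
stmt 1: y := y + 1  -- replace 1 occurrence(s) of y with (y + 1)
  => ( z - ( 4 * ( y + 1 ) ) ) <= 18

Answer: ( z - ( 4 * ( y + 1 ) ) ) <= 18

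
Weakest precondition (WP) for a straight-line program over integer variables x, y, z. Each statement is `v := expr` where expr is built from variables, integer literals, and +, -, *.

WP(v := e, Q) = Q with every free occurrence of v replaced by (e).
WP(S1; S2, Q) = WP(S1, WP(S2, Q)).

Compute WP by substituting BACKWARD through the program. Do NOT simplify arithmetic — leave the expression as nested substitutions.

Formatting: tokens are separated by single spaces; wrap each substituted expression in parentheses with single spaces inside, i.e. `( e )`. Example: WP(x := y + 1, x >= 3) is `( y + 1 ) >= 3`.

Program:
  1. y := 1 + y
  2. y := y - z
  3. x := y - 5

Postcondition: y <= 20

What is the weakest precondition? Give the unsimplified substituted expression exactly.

post: y <= 20
stmt 3: x := y - 5  -- replace 0 occurrence(s) of x with (y - 5)
  => y <= 20
stmt 2: y := y - z  -- replace 1 occurrence(s) of y with (y - z)
  => ( y - z ) <= 20
stmt 1: y := 1 + y  -- replace 1 occurrence(s) of y with (1 + y)
  => ( ( 1 + y ) - z ) <= 20

Answer: ( ( 1 + y ) - z ) <= 20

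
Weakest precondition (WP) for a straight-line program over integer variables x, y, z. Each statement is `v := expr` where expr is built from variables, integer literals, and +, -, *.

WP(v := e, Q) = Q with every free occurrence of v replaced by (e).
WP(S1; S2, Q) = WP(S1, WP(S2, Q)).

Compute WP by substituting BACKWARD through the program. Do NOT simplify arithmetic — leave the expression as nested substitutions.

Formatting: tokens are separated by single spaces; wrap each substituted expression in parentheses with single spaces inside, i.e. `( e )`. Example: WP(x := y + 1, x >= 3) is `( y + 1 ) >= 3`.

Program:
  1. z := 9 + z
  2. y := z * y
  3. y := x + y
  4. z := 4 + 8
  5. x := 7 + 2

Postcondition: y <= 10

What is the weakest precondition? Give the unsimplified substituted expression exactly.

post: y <= 10
stmt 5: x := 7 + 2  -- replace 0 occurrence(s) of x with (7 + 2)
  => y <= 10
stmt 4: z := 4 + 8  -- replace 0 occurrence(s) of z with (4 + 8)
  => y <= 10
stmt 3: y := x + y  -- replace 1 occurrence(s) of y with (x + y)
  => ( x + y ) <= 10
stmt 2: y := z * y  -- replace 1 occurrence(s) of y with (z * y)
  => ( x + ( z * y ) ) <= 10
stmt 1: z := 9 + z  -- replace 1 occurrence(s) of z with (9 + z)
  => ( x + ( ( 9 + z ) * y ) ) <= 10

Answer: ( x + ( ( 9 + z ) * y ) ) <= 10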